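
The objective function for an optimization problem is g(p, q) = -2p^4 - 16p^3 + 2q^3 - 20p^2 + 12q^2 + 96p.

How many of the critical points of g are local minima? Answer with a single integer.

g separates as a function of p plus a function of q, so ∇g=0 decouples.
∂g/∂p = -8(p - 1)(p + 3)(p + 4) = 0 at p ∈ {-4, -3, 1}; ∂g/∂q = 6q(q + 4) = 0 at q ∈ {-4, 0}.
The Hessian is diagonal: diag(g_pp, g_qq). Second derivatives: g_pp(-4)=-40, g_pp(-3)=32, g_pp(1)=-160; g_qq(-4)=-24, g_qq(0)=24.
Local minima occur where both diagonal entries positive: (-3, 0). Count: 1.

1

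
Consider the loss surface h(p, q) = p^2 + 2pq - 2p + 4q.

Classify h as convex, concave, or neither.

h is quadratic, so its Hessian is the constant matrix H = [[2, 2], [2, 0]].
det(H) = -4, tr(H) = 2.
det(H) < 0, so H is indefinite: neither convex nor concave.

neither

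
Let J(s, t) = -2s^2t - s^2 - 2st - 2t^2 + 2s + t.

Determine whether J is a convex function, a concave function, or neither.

neither

The term -2s^2t is cubic, so the Hessian is not constant.
∂²J/∂s² = -4t - 2, which takes both signs as t varies (negative for sufficiently large t). A diagonal entry of the Hessian changing sign means the Hessian is neither positive- nor negative-semidefinite on all of R^2.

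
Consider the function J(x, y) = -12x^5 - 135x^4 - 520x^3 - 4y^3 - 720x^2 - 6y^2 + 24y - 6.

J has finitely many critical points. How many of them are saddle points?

J separates as a function of x plus a function of y, so ∇J=0 decouples.
∂J/∂x = -60x(x + 2)(x + 3)(x + 4) = 0 at x ∈ {-4, -3, -2, 0}; ∂J/∂y = -12(y - 1)(y + 2) = 0 at y ∈ {-2, 1}.
The Hessian is diagonal: diag(J_xx, J_yy). Second derivatives: J_xx(-4)=480, J_xx(-3)=-180, J_xx(-2)=240, J_xx(0)=-1440; J_yy(-2)=36, J_yy(1)=-36.
Saddle points occur where the two diagonal entries have opposite signs: (-4, 1), (-3, -2), (-2, 1), (0, -2). Count: 4.

4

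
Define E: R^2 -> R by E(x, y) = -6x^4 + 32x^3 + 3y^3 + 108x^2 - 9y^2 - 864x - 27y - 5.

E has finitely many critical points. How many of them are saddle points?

E separates as a function of x plus a function of y, so ∇E=0 decouples.
∂E/∂x = -24(x - 4)(x - 3)(x + 3) = 0 at x ∈ {-3, 3, 4}; ∂E/∂y = 9(y - 3)(y + 1) = 0 at y ∈ {-1, 3}.
The Hessian is diagonal: diag(E_xx, E_yy). Second derivatives: E_xx(-3)=-1008, E_xx(3)=144, E_xx(4)=-168; E_yy(-1)=-36, E_yy(3)=36.
Saddle points occur where the two diagonal entries have opposite signs: (-3, 3), (3, -1), (4, 3). Count: 3.

3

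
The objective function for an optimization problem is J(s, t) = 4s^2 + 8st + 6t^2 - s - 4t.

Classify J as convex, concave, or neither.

J is quadratic, so its Hessian is the constant matrix H = [[8, 8], [8, 12]].
det(H) = 32, tr(H) = 20.
det(H) > 0 and tr(H) > 0, so H is positive definite everywhere: convex.

convex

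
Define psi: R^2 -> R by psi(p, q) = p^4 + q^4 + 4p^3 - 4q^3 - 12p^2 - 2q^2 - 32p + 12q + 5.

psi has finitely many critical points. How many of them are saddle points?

4

psi separates as a function of p plus a function of q, so ∇psi=0 decouples.
∂psi/∂p = 4(p - 2)(p + 1)(p + 4) = 0 at p ∈ {-4, -1, 2}; ∂psi/∂q = 4(q - 3)(q - 1)(q + 1) = 0 at q ∈ {-1, 1, 3}.
The Hessian is diagonal: diag(psi_pp, psi_qq). Second derivatives: psi_pp(-4)=72, psi_pp(-1)=-36, psi_pp(2)=72; psi_qq(-1)=32, psi_qq(1)=-16, psi_qq(3)=32.
Saddle points occur where the two diagonal entries have opposite signs: (-4, 1), (-1, -1), (-1, 3), (2, 1). Count: 4.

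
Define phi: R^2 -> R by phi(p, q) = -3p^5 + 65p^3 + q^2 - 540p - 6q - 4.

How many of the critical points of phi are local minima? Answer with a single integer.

2

phi separates as a function of p plus a function of q, so ∇phi=0 decouples.
∂phi/∂p = -15(p - 3)(p - 2)(p + 2)(p + 3) = 0 at p ∈ {-3, -2, 2, 3}; ∂phi/∂q = 2(q - 3) = 0 at q ∈ {3}.
The Hessian is diagonal: diag(phi_pp, phi_qq). Second derivatives: phi_pp(-3)=450, phi_pp(-2)=-300, phi_pp(2)=300, phi_pp(3)=-450; phi_qq(3)=2.
Local minima occur where both diagonal entries positive: (-3, 3), (2, 3). Count: 2.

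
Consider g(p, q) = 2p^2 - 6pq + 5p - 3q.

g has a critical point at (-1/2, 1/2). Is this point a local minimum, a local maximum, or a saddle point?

The Hessian of g is constant: H = [[4, -6], [-6, 0]].
det(H) = 4·0 − (-6)² = -36.
Since det(H) < 0, H is indefinite and the critical point is a saddle point.

saddle point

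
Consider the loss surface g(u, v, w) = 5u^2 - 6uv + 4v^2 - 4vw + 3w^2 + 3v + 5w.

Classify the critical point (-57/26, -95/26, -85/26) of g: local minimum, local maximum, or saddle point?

local minimum

The Hessian is constant: H = [[10, -6, 0], [-6, 8, -4], [0, -4, 6]].
Leading principal minors: Δ₁ = 10, Δ₂ = 44, Δ₃ = 104.
All leading minors are positive, so H is positive definite: a local minimum.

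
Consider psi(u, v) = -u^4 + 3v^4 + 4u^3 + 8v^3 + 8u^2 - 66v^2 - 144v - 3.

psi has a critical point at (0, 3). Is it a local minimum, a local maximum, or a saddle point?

local minimum

The mixed partial ∂²psi/∂u∂v is 0, so the Hessian at any point is diag(psi_uu, psi_vv) = diag(4(-3u^2 + 6u + 4), 12(3v^2 + 4v - 11)).
At (0, 3): H = diag(16, 336).
Both eigenvalues are positive, so H is positive definite: a local minimum.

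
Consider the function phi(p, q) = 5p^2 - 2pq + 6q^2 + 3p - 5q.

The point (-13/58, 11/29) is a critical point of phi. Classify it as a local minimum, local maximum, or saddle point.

The Hessian of phi is constant: H = [[10, -2], [-2, 12]].
det(H) = 10·12 − (-2)² = 116.
det(H) > 0 and tr(H) = 22 > 0, so H is positive definite and the point is a local minimum.

local minimum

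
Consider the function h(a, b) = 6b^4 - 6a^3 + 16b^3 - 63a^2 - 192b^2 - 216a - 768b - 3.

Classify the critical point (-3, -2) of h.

local maximum

The mixed partial ∂²h/∂a∂b is 0, so the Hessian at any point is diag(h_aa, h_bb) = diag(-18(2a + 7), 24(3b^2 + 4b - 16)).
At (-3, -2): H = diag(-18, -288).
Both eigenvalues are negative, so H is negative definite: a local maximum.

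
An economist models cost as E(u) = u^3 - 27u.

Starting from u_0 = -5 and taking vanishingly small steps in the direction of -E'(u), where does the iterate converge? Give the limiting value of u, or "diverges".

E'(u) = 3(u - 3)(u + 3), so E'(-5) = 48.
Gradient descent moves in the -E' direction, i.e. u is decreasing.
There is no critical point below u=-5, and E' keeps the same sign, so the iterate runs off to −∞.

diverges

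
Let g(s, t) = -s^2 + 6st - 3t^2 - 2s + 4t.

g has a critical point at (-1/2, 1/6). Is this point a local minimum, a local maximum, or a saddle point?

The Hessian of g is constant: H = [[-2, 6], [6, -6]].
det(H) = (-2)·(-6) − 6² = -24.
Since det(H) < 0, H is indefinite and the critical point is a saddle point.

saddle point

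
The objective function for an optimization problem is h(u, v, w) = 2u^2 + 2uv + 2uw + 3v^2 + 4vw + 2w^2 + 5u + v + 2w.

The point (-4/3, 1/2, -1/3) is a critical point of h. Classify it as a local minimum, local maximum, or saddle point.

local minimum

The Hessian is constant: H = [[4, 2, 2], [2, 6, 4], [2, 4, 4]].
Leading principal minors: Δ₁ = 4, Δ₂ = 20, Δ₃ = 24.
All leading minors are positive, so H is positive definite: a local minimum.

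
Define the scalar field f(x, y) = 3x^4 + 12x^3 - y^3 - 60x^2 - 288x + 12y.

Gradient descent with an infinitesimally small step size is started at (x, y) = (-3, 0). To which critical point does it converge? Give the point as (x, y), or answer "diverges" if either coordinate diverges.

(-4, -2)

f is separable, so gradient descent decouples: x follows -∂f/∂x, y follows -∂f/∂y.
∂f/∂x = 12(x - 3)(x + 2)(x + 4); at x=-3 this is 72, so x decreases.
∂f/∂y = -3(y - 2)(y + 2); at y=0 this is 12, so y decreases.
x converges to its nearest critical value -4 (a local min of the x-part); y converges to -2. The iterate converges to (-4, -2).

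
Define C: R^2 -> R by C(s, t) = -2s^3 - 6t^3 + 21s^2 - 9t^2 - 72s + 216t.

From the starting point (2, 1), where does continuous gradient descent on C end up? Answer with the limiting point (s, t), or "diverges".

C is separable, so gradient descent decouples: s follows -∂C/∂s, t follows -∂C/∂t.
∂C/∂s = -6(s - 4)(s - 3); at s=2 this is -12, so s increases.
∂C/∂t = -18(t - 3)(t + 4); at t=1 this is 180, so t decreases.
s converges to its nearest critical value 3 (a local min of the s-part); t converges to -4. The iterate converges to (3, -4).

(3, -4)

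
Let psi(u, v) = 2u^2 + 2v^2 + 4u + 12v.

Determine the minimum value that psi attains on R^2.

-20

psi(u,v) separates as P(u) + Q(v), so its minimum is min P + min Q.
P'(u) = 4u + 4 vanishes at u ∈ {-1}; Q'(v) = 4v + 12 vanishes at v ∈ {-3}.
Local minima of P (where P''>0): P(-1)=-2. Local minima of Q: Q(-3)=-18.
So the global minimum of psi is P(-1) + Q(-3) = -2 − 18 = -20, attained at (-1, -3).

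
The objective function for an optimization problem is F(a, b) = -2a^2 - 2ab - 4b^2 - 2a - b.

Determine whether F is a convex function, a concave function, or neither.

concave

F is quadratic, so its Hessian is the constant matrix H = [[-4, -2], [-2, -8]].
det(H) = 28, tr(H) = -12.
det(H) > 0 and tr(H) < 0, so H is negative definite everywhere: concave.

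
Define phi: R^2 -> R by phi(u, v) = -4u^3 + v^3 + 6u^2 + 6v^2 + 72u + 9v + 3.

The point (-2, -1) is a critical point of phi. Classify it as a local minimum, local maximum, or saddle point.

The mixed partial ∂²phi/∂u∂v is 0, so the Hessian at any point is diag(phi_uu, phi_vv) = diag(12(-2u + 1), 6(v + 2)).
At (-2, -1): H = diag(60, 6).
Both eigenvalues are positive, so H is positive definite: a local minimum.

local minimum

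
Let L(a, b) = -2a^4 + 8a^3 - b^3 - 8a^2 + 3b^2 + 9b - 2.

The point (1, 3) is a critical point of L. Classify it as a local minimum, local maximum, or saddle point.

saddle point

The mixed partial ∂²L/∂a∂b is 0, so the Hessian at any point is diag(L_aa, L_bb) = diag(8(-3a^2 + 6a - 2), 6(-b + 1)).
At (1, 3): H = diag(8, -12).
The eigenvalues have opposite signs, so H is indefinite: a saddle point.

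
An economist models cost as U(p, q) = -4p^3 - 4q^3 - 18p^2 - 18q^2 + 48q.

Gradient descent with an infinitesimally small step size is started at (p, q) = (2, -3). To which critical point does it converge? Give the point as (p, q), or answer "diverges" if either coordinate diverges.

U is separable, so gradient descent decouples: p follows -∂U/∂p, q follows -∂U/∂q.
∂U/∂p = -12p(p + 3); at p=2 this is -120, so p increases.
∂U/∂q = -12(q - 1)(q + 4); at q=-3 this is 48, so q decreases.
The p-coordinate has no critical point in that direction and runs off to infinity.

diverges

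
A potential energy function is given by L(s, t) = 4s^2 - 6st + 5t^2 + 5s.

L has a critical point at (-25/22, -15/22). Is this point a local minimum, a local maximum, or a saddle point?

local minimum

The Hessian of L is constant: H = [[8, -6], [-6, 10]].
det(H) = 8·10 − (-6)² = 44.
det(H) > 0 and tr(H) = 18 > 0, so H is positive definite and the point is a local minimum.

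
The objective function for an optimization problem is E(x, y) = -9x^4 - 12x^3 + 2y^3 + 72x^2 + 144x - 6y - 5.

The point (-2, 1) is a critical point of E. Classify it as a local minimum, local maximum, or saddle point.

The mixed partial ∂²E/∂x∂y is 0, so the Hessian at any point is diag(E_xx, E_yy) = diag(36(-3x^2 - 2x + 4), 12y).
At (-2, 1): H = diag(-144, 12).
The eigenvalues have opposite signs, so H is indefinite: a saddle point.

saddle point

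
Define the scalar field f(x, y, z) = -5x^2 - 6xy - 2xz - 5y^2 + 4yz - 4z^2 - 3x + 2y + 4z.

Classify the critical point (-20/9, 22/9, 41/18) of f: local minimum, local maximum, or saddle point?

The Hessian is constant: H = [[-10, -6, -2], [-6, -10, 4], [-2, 4, -8]].
Leading principal minors: Δ₁ = -10, Δ₂ = 64, Δ₃ = -216.
The minors alternate sign starting negative (−, +, −), so H is negative definite: a local maximum.

local maximum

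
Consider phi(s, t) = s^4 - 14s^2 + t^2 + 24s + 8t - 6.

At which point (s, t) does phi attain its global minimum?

phi(s,t) separates as P(s) + Q(t) − 6, so its minimum is min P + min Q − 6.
P'(s) = 4(s - 2)(s - 1)(s + 3) vanishes at s ∈ {-3, 1, 2}; Q'(t) = 2(t + 4) vanishes at t ∈ {-4}.
Local minima of P (where P''>0): P(-3)=-117, P(2)=8. Local minima of Q: Q(-4)=-16.
So the global minimum of phi is P(-3) + Q(-4) − 6 = -117 − 16 − 6 = -139, attained at (-3, -4).

(-3, -4)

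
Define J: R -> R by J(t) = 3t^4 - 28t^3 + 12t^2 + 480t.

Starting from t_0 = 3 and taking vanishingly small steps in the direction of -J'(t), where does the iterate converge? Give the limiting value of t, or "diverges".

-2

J'(t) = 12(t - 5)(t - 4)(t + 2), so J'(3) = 120.
Gradient descent moves in the -J' direction, i.e. t is decreasing.
The nearest critical point in that direction is t = -2, where J'' = 504 > 0 (a local minimum). The iterate converges there.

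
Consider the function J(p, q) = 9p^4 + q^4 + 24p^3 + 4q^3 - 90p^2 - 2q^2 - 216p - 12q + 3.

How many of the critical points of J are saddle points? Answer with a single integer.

4

J separates as a function of p plus a function of q, so ∇J=0 decouples.
∂J/∂p = 36(p - 2)(p + 1)(p + 3) = 0 at p ∈ {-3, -1, 2}; ∂J/∂q = 4(q - 1)(q + 1)(q + 3) = 0 at q ∈ {-3, -1, 1}.
The Hessian is diagonal: diag(J_pp, J_qq). Second derivatives: J_pp(-3)=360, J_pp(-1)=-216, J_pp(2)=540; J_qq(-3)=32, J_qq(-1)=-16, J_qq(1)=32.
Saddle points occur where the two diagonal entries have opposite signs: (-3, -1), (-1, -3), (-1, 1), (2, -1). Count: 4.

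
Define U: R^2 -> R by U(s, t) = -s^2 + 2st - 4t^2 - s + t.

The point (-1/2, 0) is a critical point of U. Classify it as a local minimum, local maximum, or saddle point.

local maximum

The Hessian of U is constant: H = [[-2, 2], [2, -8]].
det(H) = (-2)·(-8) − 2² = 12.
det(H) > 0 and tr(H) = -10 < 0, so H is negative definite and the point is a local maximum.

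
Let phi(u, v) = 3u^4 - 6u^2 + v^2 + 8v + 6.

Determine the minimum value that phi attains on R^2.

-13

phi(u,v) separates as P(u) + Q(v) + 6, so its minimum is min P + min Q + 6.
P'(u) = 12u(u - 1)(u + 1) vanishes at u ∈ {-1, 0, 1}; Q'(v) = 2v + 8 vanishes at v ∈ {-4}.
Local minima of P (where P''>0): P(-1)=-3, P(1)=-3. Local minima of Q: Q(-4)=-16.
So the global minimum of phi is P(-1) + Q(-4) + 6 = -3 − 16 + 6 = -13, attained at (-1, -4).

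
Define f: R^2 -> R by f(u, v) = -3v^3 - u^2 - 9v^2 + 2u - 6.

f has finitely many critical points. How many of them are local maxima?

f separates as a function of u plus a function of v, so ∇f=0 decouples.
∂f/∂u = -2(u - 1) = 0 at u ∈ {1}; ∂f/∂v = -9v(v + 2) = 0 at v ∈ {-2, 0}.
The Hessian is diagonal: diag(f_uu, f_vv). Second derivatives: f_uu(1)=-2; f_vv(-2)=18, f_vv(0)=-18.
Local maxima occur where both diagonal entries negative: (1, 0). Count: 1.

1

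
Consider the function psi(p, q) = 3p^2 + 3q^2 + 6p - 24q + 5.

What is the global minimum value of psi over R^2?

-46

psi(p,q) separates as A(p) + B(q) + 5, so its minimum is min A + min B + 5.
A'(p) = 6p + 6 vanishes at p ∈ {-1}; B'(q) = 6q - 24 vanishes at q ∈ {4}.
Local minima of A (where A''>0): A(-1)=-3. Local minima of B: B(4)=-48.
So the global minimum of psi is A(-1) + B(4) + 5 = -3 − 48 + 5 = -46, attained at (-1, 4).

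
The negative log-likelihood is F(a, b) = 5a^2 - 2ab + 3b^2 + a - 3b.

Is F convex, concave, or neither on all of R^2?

convex

F is quadratic, so its Hessian is the constant matrix H = [[10, -2], [-2, 6]].
det(H) = 56, tr(H) = 16.
det(H) > 0 and tr(H) > 0, so H is positive definite everywhere: convex.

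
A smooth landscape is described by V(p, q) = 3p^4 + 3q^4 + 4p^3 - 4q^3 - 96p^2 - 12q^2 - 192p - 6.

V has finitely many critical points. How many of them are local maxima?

V separates as a function of p plus a function of q, so ∇V=0 decouples.
∂V/∂p = 12(p - 4)(p + 1)(p + 4) = 0 at p ∈ {-4, -1, 4}; ∂V/∂q = 12q(q - 2)(q + 1) = 0 at q ∈ {-1, 0, 2}.
The Hessian is diagonal: diag(V_pp, V_qq). Second derivatives: V_pp(-4)=288, V_pp(-1)=-180, V_pp(4)=480; V_qq(-1)=36, V_qq(0)=-24, V_qq(2)=72.
Local maxima occur where both diagonal entries negative: (-1, 0). Count: 1.

1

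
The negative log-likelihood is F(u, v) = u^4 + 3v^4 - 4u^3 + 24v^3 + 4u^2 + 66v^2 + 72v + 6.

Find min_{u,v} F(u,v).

F(u,v) separates as P(u) + Q(v) + 6, so its minimum is min P + min Q + 6.
P'(u) = 4u(u - 2)(u - 1) vanishes at u ∈ {0, 1, 2}; Q'(v) = 12(v + 1)(v + 2)(v + 3) vanishes at v ∈ {-3, -2, -1}.
Local minima of P (where P''>0): P(0)=0, P(2)=0. Local minima of Q: Q(-3)=-27, Q(-1)=-27.
So the global minimum of F is P(0) + Q(-3) + 6 = 0 − 27 + 6 = -21, attained at (0, -3).

-21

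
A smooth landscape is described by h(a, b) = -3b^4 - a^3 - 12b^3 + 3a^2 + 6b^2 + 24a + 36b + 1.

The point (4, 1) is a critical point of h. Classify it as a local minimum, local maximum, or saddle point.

The mixed partial ∂²h/∂a∂b is 0, so the Hessian at any point is diag(h_aa, h_bb) = diag(6(-a + 1), 12(-3b^2 - 6b + 1)).
At (4, 1): H = diag(-18, -96).
Both eigenvalues are negative, so H is negative definite: a local maximum.

local maximum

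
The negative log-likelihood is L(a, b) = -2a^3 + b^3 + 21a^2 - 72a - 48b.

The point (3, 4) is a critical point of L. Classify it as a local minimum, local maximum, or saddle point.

The mixed partial ∂²L/∂a∂b is 0, so the Hessian at any point is diag(L_aa, L_bb) = diag(6(-2a + 7), 6b).
At (3, 4): H = diag(6, 24).
Both eigenvalues are positive, so H is positive definite: a local minimum.

local minimum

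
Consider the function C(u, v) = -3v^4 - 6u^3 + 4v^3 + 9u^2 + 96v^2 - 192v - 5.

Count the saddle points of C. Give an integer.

3

C separates as a function of u plus a function of v, so ∇C=0 decouples.
∂C/∂u = -18u(u - 1) = 0 at u ∈ {0, 1}; ∂C/∂v = -12(v - 4)(v - 1)(v + 4) = 0 at v ∈ {-4, 1, 4}.
The Hessian is diagonal: diag(C_uu, C_vv). Second derivatives: C_uu(0)=18, C_uu(1)=-18; C_vv(-4)=-480, C_vv(1)=180, C_vv(4)=-288.
Saddle points occur where the two diagonal entries have opposite signs: (0, -4), (0, 4), (1, 1). Count: 3.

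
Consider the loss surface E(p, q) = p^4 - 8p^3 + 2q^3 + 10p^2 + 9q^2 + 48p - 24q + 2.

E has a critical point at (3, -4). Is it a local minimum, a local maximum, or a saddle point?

The mixed partial ∂²E/∂p∂q is 0, so the Hessian at any point is diag(E_pp, E_qq) = diag(4(3p^2 - 12p + 5), 6(2q + 3)).
At (3, -4): H = diag(-16, -30).
Both eigenvalues are negative, so H is negative definite: a local maximum.

local maximum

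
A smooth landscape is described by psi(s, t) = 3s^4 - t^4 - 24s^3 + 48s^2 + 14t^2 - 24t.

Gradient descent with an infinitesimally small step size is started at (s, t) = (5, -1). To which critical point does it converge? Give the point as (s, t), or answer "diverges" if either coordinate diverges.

psi is separable, so gradient descent decouples: s follows -∂psi/∂s, t follows -∂psi/∂t.
∂psi/∂s = 12s(s - 4)(s - 2); at s=5 this is 180, so s decreases.
∂psi/∂t = -4(t - 2)(t - 1)(t + 3); at t=-1 this is -48, so t increases.
s converges to its nearest critical value 4 (a local min of the s-part); t converges to 1. The iterate converges to (4, 1).

(4, 1)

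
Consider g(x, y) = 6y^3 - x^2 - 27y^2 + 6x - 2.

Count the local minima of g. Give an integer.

g separates as a function of x plus a function of y, so ∇g=0 decouples.
∂g/∂x = -2(x - 3) = 0 at x ∈ {3}; ∂g/∂y = 18y(y - 3) = 0 at y ∈ {0, 3}.
The Hessian is diagonal: diag(g_xx, g_yy). Second derivatives: g_xx(3)=-2; g_yy(0)=-54, g_yy(3)=54.
Local minima occur where both diagonal entries positive: none. Count: 0.

0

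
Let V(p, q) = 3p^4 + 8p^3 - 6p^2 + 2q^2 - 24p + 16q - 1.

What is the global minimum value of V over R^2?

-52

V(p,q) separates as A(p) + B(q) − 1, so its minimum is min A + min B − 1.
A'(p) = 12(p - 1)(p + 1)(p + 2) vanishes at p ∈ {-2, -1, 1}; B'(q) = 4q + 16 vanishes at q ∈ {-4}.
Local minima of A (where A''>0): A(-2)=8, A(1)=-19. Local minima of B: B(-4)=-32.
So the global minimum of V is A(1) + B(-4) − 1 = -19 − 32 − 1 = -52, attained at (1, -4).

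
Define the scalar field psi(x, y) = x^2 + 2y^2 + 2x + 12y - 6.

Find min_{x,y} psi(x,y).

-25

psi(x,y) separates as P(x) + Q(y) − 6, so its minimum is min P + min Q − 6.
P'(x) = 2x + 2 vanishes at x ∈ {-1}; Q'(y) = 4y + 12 vanishes at y ∈ {-3}.
Local minima of P (where P''>0): P(-1)=-1. Local minima of Q: Q(-3)=-18.
So the global minimum of psi is P(-1) + Q(-3) − 6 = -1 − 18 − 6 = -25, attained at (-1, -3).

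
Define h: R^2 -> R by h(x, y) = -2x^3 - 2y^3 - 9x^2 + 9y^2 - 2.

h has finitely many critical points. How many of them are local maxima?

1

h separates as a function of x plus a function of y, so ∇h=0 decouples.
∂h/∂x = -6x(x + 3) = 0 at x ∈ {-3, 0}; ∂h/∂y = -6y(y - 3) = 0 at y ∈ {0, 3}.
The Hessian is diagonal: diag(h_xx, h_yy). Second derivatives: h_xx(-3)=18, h_xx(0)=-18; h_yy(0)=18, h_yy(3)=-18.
Local maxima occur where both diagonal entries negative: (0, 3). Count: 1.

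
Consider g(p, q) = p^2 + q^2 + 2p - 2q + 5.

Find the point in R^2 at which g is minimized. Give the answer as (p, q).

(-1, 1)

g(p,q) separates as A(p) + B(q) + 5, so its minimum is min A + min B + 5.
A'(p) = 2p + 2 vanishes at p ∈ {-1}; B'(q) = 2q - 2 vanishes at q ∈ {1}.
Local minima of A (where A''>0): A(-1)=-1. Local minima of B: B(1)=-1.
So the global minimum of g is A(-1) + B(1) + 5 = -1 − 1 + 5 = 3, attained at (-1, 1).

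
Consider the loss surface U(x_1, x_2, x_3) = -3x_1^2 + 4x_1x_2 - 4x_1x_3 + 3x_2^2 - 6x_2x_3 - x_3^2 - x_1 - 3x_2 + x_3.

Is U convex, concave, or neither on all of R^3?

U is quadratic, so its Hessian is the constant matrix H = [[-6, 4, -4], [4, 6, -6], [-4, -6, -2]].
Leading principal minors: -6, -52, 416.
Neither pattern holds ⇒ H is indefinite ⇒ neither convex nor concave.

neither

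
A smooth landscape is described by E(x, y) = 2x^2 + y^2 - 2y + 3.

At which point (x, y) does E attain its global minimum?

E(x,y) separates as P(x) + Q(y) + 3, so its minimum is min P + min Q + 3.
P'(x) = 4x vanishes at x ∈ {0}; Q'(y) = 2y - 2 vanishes at y ∈ {1}.
Local minima of P (where P''>0): P(0)=0. Local minima of Q: Q(1)=-1.
So the global minimum of E is P(0) + Q(1) + 3 = 0 − 1 + 3 = 2, attained at (0, 1).

(0, 1)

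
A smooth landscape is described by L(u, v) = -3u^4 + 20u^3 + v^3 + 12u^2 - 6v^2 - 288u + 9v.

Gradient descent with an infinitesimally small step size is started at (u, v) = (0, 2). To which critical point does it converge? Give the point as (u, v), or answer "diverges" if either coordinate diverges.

(3, 3)

L is separable, so gradient descent decouples: u follows -∂L/∂u, v follows -∂L/∂v.
∂L/∂u = -12(u - 4)(u - 3)(u + 2); at u=0 this is -288, so u increases.
∂L/∂v = 3(v - 3)(v - 1); at v=2 this is -3, so v increases.
u converges to its nearest critical value 3 (a local min of the u-part); v converges to 3. The iterate converges to (3, 3).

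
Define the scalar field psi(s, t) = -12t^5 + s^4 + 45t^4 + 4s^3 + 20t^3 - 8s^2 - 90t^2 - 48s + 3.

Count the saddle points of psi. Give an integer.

6

psi separates as a function of s plus a function of t, so ∇psi=0 decouples.
∂psi/∂s = 4(s - 2)(s + 2)(s + 3) = 0 at s ∈ {-3, -2, 2}; ∂psi/∂t = -60t(t - 3)(t - 1)(t + 1) = 0 at t ∈ {-1, 0, 1, 3}.
The Hessian is diagonal: diag(psi_ss, psi_tt). Second derivatives: psi_ss(-3)=20, psi_ss(-2)=-16, psi_ss(2)=80; psi_tt(-1)=480, psi_tt(0)=-180, psi_tt(1)=240, psi_tt(3)=-1440.
Saddle points occur where the two diagonal entries have opposite signs: (-3, 0), (-3, 3), (-2, -1), (-2, 1), (2, 0), (2, 3). Count: 6.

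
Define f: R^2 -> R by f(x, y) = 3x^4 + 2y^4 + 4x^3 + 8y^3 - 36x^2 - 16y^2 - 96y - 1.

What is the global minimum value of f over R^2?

f(x,y) separates as P(x) + Q(y) − 1, so its minimum is min P + min Q − 1.
P'(x) = 12x(x - 2)(x + 3) vanishes at x ∈ {-3, 0, 2}; Q'(y) = 8(y - 2)(y + 2)(y + 3) vanishes at y ∈ {-3, -2, 2}.
Local minima of P (where P''>0): P(-3)=-189, P(2)=-64. Local minima of Q: Q(-3)=90, Q(2)=-160.
So the global minimum of f is P(-3) + Q(2) − 1 = -189 − 160 − 1 = -350, attained at (-3, 2).

-350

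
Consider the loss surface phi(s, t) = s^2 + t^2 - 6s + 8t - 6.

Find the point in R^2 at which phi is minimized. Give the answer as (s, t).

phi(s,t) separates as P(s) + Q(t) − 6, so its minimum is min P + min Q − 6.
P'(s) = 2s - 6 vanishes at s ∈ {3}; Q'(t) = 2(t + 4) vanishes at t ∈ {-4}.
Local minima of P (where P''>0): P(3)=-9. Local minima of Q: Q(-4)=-16.
So the global minimum of phi is P(3) + Q(-4) − 6 = -9 − 16 − 6 = -31, attained at (3, -4).

(3, -4)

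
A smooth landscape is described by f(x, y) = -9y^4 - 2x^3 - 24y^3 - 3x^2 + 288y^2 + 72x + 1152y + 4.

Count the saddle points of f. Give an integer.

3

f separates as a function of x plus a function of y, so ∇f=0 decouples.
∂f/∂x = -6(x - 3)(x + 4) = 0 at x ∈ {-4, 3}; ∂f/∂y = -36(y - 4)(y + 2)(y + 4) = 0 at y ∈ {-4, -2, 4}.
The Hessian is diagonal: diag(f_xx, f_yy). Second derivatives: f_xx(-4)=42, f_xx(3)=-42; f_yy(-4)=-576, f_yy(-2)=432, f_yy(4)=-1728.
Saddle points occur where the two diagonal entries have opposite signs: (-4, -4), (-4, 4), (3, -2). Count: 3.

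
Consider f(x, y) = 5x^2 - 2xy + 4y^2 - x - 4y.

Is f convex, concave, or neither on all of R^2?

f is quadratic, so its Hessian is the constant matrix H = [[10, -2], [-2, 8]].
det(H) = 76, tr(H) = 18.
det(H) > 0 and tr(H) > 0, so H is positive definite everywhere: convex.

convex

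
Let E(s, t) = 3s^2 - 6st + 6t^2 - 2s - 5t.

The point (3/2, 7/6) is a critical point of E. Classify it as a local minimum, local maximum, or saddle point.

The Hessian of E is constant: H = [[6, -6], [-6, 12]].
det(H) = 6·12 − (-6)² = 36.
det(H) > 0 and tr(H) = 18 > 0, so H is positive definite and the point is a local minimum.

local minimum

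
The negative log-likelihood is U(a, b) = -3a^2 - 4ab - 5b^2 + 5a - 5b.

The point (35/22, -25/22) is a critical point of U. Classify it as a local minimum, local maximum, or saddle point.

The Hessian of U is constant: H = [[-6, -4], [-4, -10]].
det(H) = (-6)·(-10) − (-4)² = 44.
det(H) > 0 and tr(H) = -16 < 0, so H is negative definite and the point is a local maximum.

local maximum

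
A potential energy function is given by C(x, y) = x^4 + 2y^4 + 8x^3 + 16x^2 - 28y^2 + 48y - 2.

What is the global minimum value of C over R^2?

-236

C(x,y) separates as P(x) + Q(y) − 2, so its minimum is min P + min Q − 2.
P'(x) = 4x(x + 2)(x + 4) vanishes at x ∈ {-4, -2, 0}; Q'(y) = 8(y - 2)(y - 1)(y + 3) vanishes at y ∈ {-3, 1, 2}.
Local minima of P (where P''>0): P(-4)=0, P(0)=0. Local minima of Q: Q(-3)=-234, Q(2)=16.
So the global minimum of C is P(-4) + Q(-3) − 2 = 0 − 234 − 2 = -236, attained at (-4, -3).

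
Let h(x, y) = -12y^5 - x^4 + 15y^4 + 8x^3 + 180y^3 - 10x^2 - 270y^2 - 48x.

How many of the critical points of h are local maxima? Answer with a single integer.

h separates as a function of x plus a function of y, so ∇h=0 decouples.
∂h/∂x = -4(x - 4)(x - 3)(x + 1) = 0 at x ∈ {-1, 3, 4}; ∂h/∂y = -60y(y - 3)(y - 1)(y + 3) = 0 at y ∈ {-3, 0, 1, 3}.
The Hessian is diagonal: diag(h_xx, h_yy). Second derivatives: h_xx(-1)=-80, h_xx(3)=16, h_xx(4)=-20; h_yy(-3)=4320, h_yy(0)=-540, h_yy(1)=480, h_yy(3)=-2160.
Local maxima occur where both diagonal entries negative: (-1, 0), (-1, 3), (4, 0), (4, 3). Count: 4.

4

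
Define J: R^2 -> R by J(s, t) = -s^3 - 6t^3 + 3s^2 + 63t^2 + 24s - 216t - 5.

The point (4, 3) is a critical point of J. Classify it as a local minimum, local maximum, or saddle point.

saddle point

The mixed partial ∂²J/∂s∂t is 0, so the Hessian at any point is diag(J_ss, J_tt) = diag(6(-s + 1), 18(-2t + 7)).
At (4, 3): H = diag(-18, 18).
The eigenvalues have opposite signs, so H is indefinite: a saddle point.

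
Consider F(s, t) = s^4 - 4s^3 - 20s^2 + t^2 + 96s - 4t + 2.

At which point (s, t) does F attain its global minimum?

(-3, 2)

F(s,t) separates as P(s) + Q(t) + 2, so its minimum is min P + min Q + 2.
P'(s) = 4(s - 4)(s - 2)(s + 3) vanishes at s ∈ {-3, 2, 4}; Q'(t) = 2(t - 2) vanishes at t ∈ {2}.
Local minima of P (where P''>0): P(-3)=-279, P(4)=64. Local minima of Q: Q(2)=-4.
So the global minimum of F is P(-3) + Q(2) + 2 = -279 − 4 + 2 = -281, attained at (-3, 2).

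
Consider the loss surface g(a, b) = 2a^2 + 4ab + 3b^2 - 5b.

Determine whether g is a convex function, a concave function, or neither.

convex

g is quadratic, so its Hessian is the constant matrix H = [[4, 4], [4, 6]].
det(H) = 8, tr(H) = 10.
det(H) > 0 and tr(H) > 0, so H is positive definite everywhere: convex.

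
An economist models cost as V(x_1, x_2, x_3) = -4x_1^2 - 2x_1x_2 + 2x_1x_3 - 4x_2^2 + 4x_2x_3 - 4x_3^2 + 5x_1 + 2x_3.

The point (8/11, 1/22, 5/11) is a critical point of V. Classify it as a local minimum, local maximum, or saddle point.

The Hessian is constant: H = [[-8, -2, 2], [-2, -8, 4], [2, 4, -8]].
Leading principal minors: Δ₁ = -8, Δ₂ = 60, Δ₃ = -352.
The minors alternate sign starting negative (−, +, −), so H is negative definite: a local maximum.

local maximum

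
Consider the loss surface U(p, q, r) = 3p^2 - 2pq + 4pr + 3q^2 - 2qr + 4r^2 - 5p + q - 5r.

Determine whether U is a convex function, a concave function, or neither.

U is quadratic, so its Hessian is the constant matrix H = [[6, -2, 4], [-2, 6, -2], [4, -2, 8]].
Leading principal minors: 6, 32, 168.
All positive ⇒ H ≻ 0 ⇒ convex.

convex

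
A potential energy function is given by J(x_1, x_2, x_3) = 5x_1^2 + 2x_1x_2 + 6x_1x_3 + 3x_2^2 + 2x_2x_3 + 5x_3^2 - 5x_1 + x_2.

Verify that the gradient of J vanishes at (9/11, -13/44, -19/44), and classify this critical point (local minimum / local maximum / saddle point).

local minimum

∇J = (10x_1 + 2x_2 + 6x_3 - 5, 2x_1 + 6x_2 + 2x_3 + 1, 6x_1 + 2x_2 + 10x_3); substituting (9/11, -13/44, -19/44) gives ∇J = (0, 0, 0), so (9/11, -13/44, -19/44) is indeed a critical point.
The Hessian is constant: H = [[10, 2, 6], [2, 6, 2], [6, 2, 10]].
Leading principal minors: Δ₁ = 10, Δ₂ = 56, Δ₃ = 352.
All leading minors are positive, so H is positive definite: a local minimum.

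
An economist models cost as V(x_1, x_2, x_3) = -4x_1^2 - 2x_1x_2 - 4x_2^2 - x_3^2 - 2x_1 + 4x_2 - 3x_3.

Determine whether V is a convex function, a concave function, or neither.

concave

V is quadratic, so its Hessian is the constant matrix H = [[-8, -2, 0], [-2, -8, 0], [0, 0, -2]].
Leading principal minors: -8, 60, -120.
Signs alternate −, +, − ⇒ H ≺ 0 ⇒ concave.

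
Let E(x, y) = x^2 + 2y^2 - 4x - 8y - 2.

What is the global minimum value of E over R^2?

E(x,y) separates as P(x) + Q(y) − 2, so its minimum is min P + min Q − 2.
P'(x) = 2x - 4 vanishes at x ∈ {2}; Q'(y) = 4y - 8 vanishes at y ∈ {2}.
Local minima of P (where P''>0): P(2)=-4. Local minima of Q: Q(2)=-8.
So the global minimum of E is P(2) + Q(2) − 2 = -4 − 8 − 2 = -14, attained at (2, 2).

-14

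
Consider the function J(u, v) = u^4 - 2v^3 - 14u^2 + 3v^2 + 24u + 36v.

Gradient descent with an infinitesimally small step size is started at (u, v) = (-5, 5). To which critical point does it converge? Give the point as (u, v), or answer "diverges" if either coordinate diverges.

diverges

J is separable, so gradient descent decouples: u follows -∂J/∂u, v follows -∂J/∂v.
∂J/∂u = 4(u - 2)(u - 1)(u + 3); at u=-5 this is -336, so u increases.
∂J/∂v = -6(v - 3)(v + 2); at v=5 this is -84, so v increases.
The v-coordinate has no critical point in that direction and runs off to infinity.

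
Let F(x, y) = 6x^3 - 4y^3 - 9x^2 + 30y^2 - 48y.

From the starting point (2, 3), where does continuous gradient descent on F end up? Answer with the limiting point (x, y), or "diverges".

(1, 1)

F is separable, so gradient descent decouples: x follows -∂F/∂x, y follows -∂F/∂y.
∂F/∂x = 18x(x - 1); at x=2 this is 36, so x decreases.
∂F/∂y = -12(y - 4)(y - 1); at y=3 this is 24, so y decreases.
x converges to its nearest critical value 1 (a local min of the x-part); y converges to 1. The iterate converges to (1, 1).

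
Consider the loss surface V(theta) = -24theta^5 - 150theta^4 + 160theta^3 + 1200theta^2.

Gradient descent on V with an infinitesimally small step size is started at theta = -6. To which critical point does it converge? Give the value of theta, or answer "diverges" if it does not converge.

V'(theta) = -120theta(theta - 2)(theta + 2)(theta + 5), so V'(-6) = -23040.
Gradient descent moves in the -V' direction, i.e. theta is increasing.
The nearest critical point in that direction is theta = -5, where V'' = 12600 > 0 (a local minimum). The iterate converges there.

-5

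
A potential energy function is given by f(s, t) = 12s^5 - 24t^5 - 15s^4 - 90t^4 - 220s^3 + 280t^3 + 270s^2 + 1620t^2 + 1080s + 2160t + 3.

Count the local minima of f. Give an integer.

4

f separates as a function of s plus a function of t, so ∇f=0 decouples.
∂f/∂s = 60(s - 3)(s - 2)(s + 1)(s + 3) = 0 at s ∈ {-3, -1, 2, 3}; ∂f/∂t = -120(t - 3)(t + 1)(t + 2)(t + 3) = 0 at t ∈ {-3, -2, -1, 3}.
The Hessian is diagonal: diag(f_ss, f_tt). Second derivatives: f_ss(-3)=-3600, f_ss(-1)=1440, f_ss(2)=-900, f_ss(3)=1440; f_tt(-3)=1440, f_tt(-2)=-600, f_tt(-1)=960, f_tt(3)=-14400.
Local minima occur where both diagonal entries positive: (-1, -3), (-1, -1), (3, -3), (3, -1). Count: 4.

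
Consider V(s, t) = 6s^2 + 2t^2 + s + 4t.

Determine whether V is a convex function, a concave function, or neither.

convex

V is quadratic, so its Hessian is the constant matrix H = [[12, 0], [0, 4]].
det(H) = 48, tr(H) = 16.
det(H) > 0 and tr(H) > 0, so H is positive definite everywhere: convex.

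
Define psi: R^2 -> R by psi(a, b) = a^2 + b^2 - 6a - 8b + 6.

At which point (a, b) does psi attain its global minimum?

(3, 4)

psi(a,b) separates as P(a) + Q(b) + 6, so its minimum is min P + min Q + 6.
P'(a) = 2a - 6 vanishes at a ∈ {3}; Q'(b) = 2b - 8 vanishes at b ∈ {4}.
Local minima of P (where P''>0): P(3)=-9. Local minima of Q: Q(4)=-16.
So the global minimum of psi is P(3) + Q(4) + 6 = -9 − 16 + 6 = -19, attained at (3, 4).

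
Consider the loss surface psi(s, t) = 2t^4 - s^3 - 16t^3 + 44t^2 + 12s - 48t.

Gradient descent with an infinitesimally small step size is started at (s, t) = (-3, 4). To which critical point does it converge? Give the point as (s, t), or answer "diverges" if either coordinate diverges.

psi is separable, so gradient descent decouples: s follows -∂psi/∂s, t follows -∂psi/∂t.
∂psi/∂s = -3(s - 2)(s + 2); at s=-3 this is -15, so s increases.
∂psi/∂t = 8(t - 3)(t - 2)(t - 1); at t=4 this is 48, so t decreases.
s converges to its nearest critical value -2 (a local min of the s-part); t converges to 3. The iterate converges to (-2, 3).

(-2, 3)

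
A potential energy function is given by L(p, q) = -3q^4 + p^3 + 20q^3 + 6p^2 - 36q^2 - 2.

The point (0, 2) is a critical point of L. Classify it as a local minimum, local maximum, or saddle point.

The mixed partial ∂²L/∂p∂q is 0, so the Hessian at any point is diag(L_pp, L_qq) = diag(6(p + 2), 12(-3q^2 + 10q - 6)).
At (0, 2): H = diag(12, 24).
Both eigenvalues are positive, so H is positive definite: a local minimum.

local minimum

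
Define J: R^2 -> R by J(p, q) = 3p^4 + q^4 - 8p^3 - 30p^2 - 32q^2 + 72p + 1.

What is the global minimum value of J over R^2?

-407

J(p,q) separates as A(p) + B(q) + 1, so its minimum is min A + min B + 1.
A'(p) = 12(p - 3)(p - 1)(p + 2) vanishes at p ∈ {-2, 1, 3}; B'(q) = 4q(q - 4)(q + 4) vanishes at q ∈ {-4, 0, 4}.
Local minima of A (where A''>0): A(-2)=-152, A(3)=-27. Local minima of B: B(-4)=-256, B(4)=-256.
So the global minimum of J is A(-2) + B(-4) + 1 = -152 − 256 + 1 = -407, attained at (-2, -4).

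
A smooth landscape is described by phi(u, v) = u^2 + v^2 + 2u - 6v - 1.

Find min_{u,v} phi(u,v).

phi(u,v) separates as P(u) + Q(v) − 1, so its minimum is min P + min Q − 1.
P'(u) = 2u + 2 vanishes at u ∈ {-1}; Q'(v) = 2v - 6 vanishes at v ∈ {3}.
Local minima of P (where P''>0): P(-1)=-1. Local minima of Q: Q(3)=-9.
So the global minimum of phi is P(-1) + Q(3) − 1 = -1 − 9 − 1 = -11, attained at (-1, 3).

-11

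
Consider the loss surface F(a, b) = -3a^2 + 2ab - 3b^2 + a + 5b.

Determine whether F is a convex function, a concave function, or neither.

F is quadratic, so its Hessian is the constant matrix H = [[-6, 2], [2, -6]].
det(H) = 32, tr(H) = -12.
det(H) > 0 and tr(H) < 0, so H is negative definite everywhere: concave.

concave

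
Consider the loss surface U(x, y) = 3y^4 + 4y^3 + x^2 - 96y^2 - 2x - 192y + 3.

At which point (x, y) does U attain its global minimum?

U(x,y) separates as P(x) + Q(y) + 3, so its minimum is min P + min Q + 3.
P'(x) = 2x - 2 vanishes at x ∈ {1}; Q'(y) = 12(y - 4)(y + 1)(y + 4) vanishes at y ∈ {-4, -1, 4}.
Local minima of P (where P''>0): P(1)=-1. Local minima of Q: Q(-4)=-256, Q(4)=-1280.
So the global minimum of U is P(1) + Q(4) + 3 = -1 − 1280 + 3 = -1278, attained at (1, 4).

(1, 4)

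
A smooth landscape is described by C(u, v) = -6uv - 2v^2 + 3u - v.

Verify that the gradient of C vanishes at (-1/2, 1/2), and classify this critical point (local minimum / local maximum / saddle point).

saddle point

∇C = (-6v + 3, -6u - 4v - 1); substituting (-1/2, 1/2) gives ∇C = (0, 0), so (-1/2, 1/2) is indeed a critical point.
The Hessian of C is constant: H = [[0, -6], [-6, -4]].
det(H) = 0·(-4) − (-6)² = -36.
Since det(H) < 0, H is indefinite and the critical point is a saddle point.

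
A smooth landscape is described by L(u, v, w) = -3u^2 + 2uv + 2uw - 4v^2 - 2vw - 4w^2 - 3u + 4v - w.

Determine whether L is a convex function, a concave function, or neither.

L is quadratic, so its Hessian is the constant matrix H = [[-6, 2, 2], [2, -8, -2], [2, -2, -8]].
Leading principal minors: -6, 44, -312.
Signs alternate −, +, − ⇒ H ≺ 0 ⇒ concave.

concave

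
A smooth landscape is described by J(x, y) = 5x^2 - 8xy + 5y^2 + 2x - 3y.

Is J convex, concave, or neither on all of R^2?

convex

J is quadratic, so its Hessian is the constant matrix H = [[10, -8], [-8, 10]].
det(H) = 36, tr(H) = 20.
det(H) > 0 and tr(H) > 0, so H is positive definite everywhere: convex.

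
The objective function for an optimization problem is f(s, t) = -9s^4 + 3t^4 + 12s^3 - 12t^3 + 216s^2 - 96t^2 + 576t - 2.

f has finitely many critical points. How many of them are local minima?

f separates as a function of s plus a function of t, so ∇f=0 decouples.
∂f/∂s = -36s(s - 4)(s + 3) = 0 at s ∈ {-3, 0, 4}; ∂f/∂t = 12(t - 4)(t - 3)(t + 4) = 0 at t ∈ {-4, 3, 4}.
The Hessian is diagonal: diag(f_ss, f_tt). Second derivatives: f_ss(-3)=-756, f_ss(0)=432, f_ss(4)=-1008; f_tt(-4)=672, f_tt(3)=-84, f_tt(4)=96.
Local minima occur where both diagonal entries positive: (0, -4), (0, 4). Count: 2.

2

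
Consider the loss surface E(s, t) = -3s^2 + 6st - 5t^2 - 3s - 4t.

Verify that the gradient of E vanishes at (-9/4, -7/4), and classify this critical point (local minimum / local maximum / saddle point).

local maximum

∇E = (-6s + 6t - 3, 6s - 10t - 4); substituting (-9/4, -7/4) gives ∇E = (0, 0), so (-9/4, -7/4) is indeed a critical point.
The Hessian of E is constant: H = [[-6, 6], [6, -10]].
det(H) = (-6)·(-10) − 6² = 24.
det(H) > 0 and tr(H) = -16 < 0, so H is negative definite and the point is a local maximum.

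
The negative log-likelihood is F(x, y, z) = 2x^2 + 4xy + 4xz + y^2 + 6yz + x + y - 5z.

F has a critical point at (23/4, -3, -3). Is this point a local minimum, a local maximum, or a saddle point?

saddle point

The Hessian is constant: H = [[4, 4, 4], [4, 2, 6], [4, 6, 0]].
Leading principal minors: Δ₁ = 4, Δ₂ = -8, Δ₃ = 16.
The minors fit neither the all-positive nor the alternating-sign pattern, so H is indefinite: a saddle point.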